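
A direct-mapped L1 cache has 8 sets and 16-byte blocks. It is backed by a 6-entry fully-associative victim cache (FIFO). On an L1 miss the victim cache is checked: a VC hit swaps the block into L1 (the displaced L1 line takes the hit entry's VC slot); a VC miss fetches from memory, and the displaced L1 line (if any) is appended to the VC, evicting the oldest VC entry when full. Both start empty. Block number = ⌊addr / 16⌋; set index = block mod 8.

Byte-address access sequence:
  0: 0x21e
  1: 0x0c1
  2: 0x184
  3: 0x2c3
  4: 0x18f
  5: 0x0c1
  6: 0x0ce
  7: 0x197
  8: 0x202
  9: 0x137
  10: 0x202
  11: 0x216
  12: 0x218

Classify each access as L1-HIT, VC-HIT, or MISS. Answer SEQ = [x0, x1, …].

#0 0x21e→b33/s1 MISS; vc=[]
#1 0xc1→b12/s4 MISS; vc=[]
#2 0x184→b24/s0 MISS; vc=[]
#3 0x2c3→b44/s4 MISS; vc=[12]
#4 0x18f→b24/s0 L1-HIT; vc=[12]
#5 0xc1→b12/s4 VC-HIT; vc=[44]
#6 0xce→b12/s4 L1-HIT; vc=[44]
#7 0x197→b25/s1 MISS; vc=[44,33]
#8 0x202→b32/s0 MISS; vc=[44,33,24]
#9 0x137→b19/s3 MISS; vc=[44,33,24]
#10 0x202→b32/s0 L1-HIT; vc=[44,33,24]
#11 0x216→b33/s1 VC-HIT; vc=[44,25,24]
#12 0x218→b33/s1 L1-HIT; vc=[44,25,24]

SEQ = [MISS, MISS, MISS, MISS, L1-HIT, VC-HIT, L1-HIT, MISS, MISS, MISS, L1-HIT, VC-HIT, L1-HIT]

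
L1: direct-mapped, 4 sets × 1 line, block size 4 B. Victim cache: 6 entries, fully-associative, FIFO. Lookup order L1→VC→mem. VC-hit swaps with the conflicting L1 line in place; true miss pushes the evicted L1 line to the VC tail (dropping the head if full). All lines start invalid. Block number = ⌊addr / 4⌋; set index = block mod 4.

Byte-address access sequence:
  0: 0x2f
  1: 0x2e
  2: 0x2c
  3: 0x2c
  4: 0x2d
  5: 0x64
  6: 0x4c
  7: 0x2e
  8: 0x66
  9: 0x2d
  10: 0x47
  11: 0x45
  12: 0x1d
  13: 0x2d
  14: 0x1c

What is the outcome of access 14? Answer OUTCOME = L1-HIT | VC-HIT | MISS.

OUTCOME = VC-HIT

#0 0x2f→b11/s3 MISS; vc=[]
#1 0x2e→b11/s3 L1-HIT; vc=[]
#2 0x2c→b11/s3 L1-HIT; vc=[]
#3 0x2c→b11/s3 L1-HIT; vc=[]
#4 0x2d→b11/s3 L1-HIT; vc=[]
#5 0x64→b25/s1 MISS; vc=[]
#6 0x4c→b19/s3 MISS; vc=[11]
#7 0x2e→b11/s3 VC-HIT; vc=[19]
#8 0x66→b25/s1 L1-HIT; vc=[19]
#9 0x2d→b11/s3 L1-HIT; vc=[19]
#10 0x47→b17/s1 MISS; vc=[19,25]
#11 0x45→b17/s1 L1-HIT; vc=[19,25]
#12 0x1d→b7/s3 MISS; vc=[19,25,11]
#13 0x2d→b11/s3 VC-HIT; vc=[19,25,7]
#14 0x1c→b7/s3 VC-HIT; vc=[19,25,11]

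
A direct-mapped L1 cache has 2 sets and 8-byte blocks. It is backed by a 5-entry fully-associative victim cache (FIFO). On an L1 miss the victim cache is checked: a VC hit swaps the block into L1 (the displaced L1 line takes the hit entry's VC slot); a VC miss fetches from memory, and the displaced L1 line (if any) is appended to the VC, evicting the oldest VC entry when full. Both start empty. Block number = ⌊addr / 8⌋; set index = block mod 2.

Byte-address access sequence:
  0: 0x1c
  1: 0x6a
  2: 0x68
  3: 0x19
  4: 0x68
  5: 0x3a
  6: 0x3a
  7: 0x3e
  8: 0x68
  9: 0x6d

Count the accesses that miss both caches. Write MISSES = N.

MISSES = 3

  [0] addr=0x1c blk=3 s=1: MISS | VC []
  [1] addr=0x6a blk=13 s=1: MISS | VC [3]
  [2] addr=0x68 blk=13 s=1: L1-HIT | VC [3]
  [3] addr=0x19 blk=3 s=1: VC-HIT | VC [13]
  [4] addr=0x68 blk=13 s=1: VC-HIT | VC [3]
  [5] addr=0x3a blk=7 s=1: MISS | VC [3, 13]
  [6] addr=0x3a blk=7 s=1: L1-HIT | VC [3, 13]
  [7] addr=0x3e blk=7 s=1: L1-HIT | VC [3, 13]
  [8] addr=0x68 blk=13 s=1: VC-HIT | VC [3, 7]
  [9] addr=0x6d blk=13 s=1: L1-HIT | VC [3, 7]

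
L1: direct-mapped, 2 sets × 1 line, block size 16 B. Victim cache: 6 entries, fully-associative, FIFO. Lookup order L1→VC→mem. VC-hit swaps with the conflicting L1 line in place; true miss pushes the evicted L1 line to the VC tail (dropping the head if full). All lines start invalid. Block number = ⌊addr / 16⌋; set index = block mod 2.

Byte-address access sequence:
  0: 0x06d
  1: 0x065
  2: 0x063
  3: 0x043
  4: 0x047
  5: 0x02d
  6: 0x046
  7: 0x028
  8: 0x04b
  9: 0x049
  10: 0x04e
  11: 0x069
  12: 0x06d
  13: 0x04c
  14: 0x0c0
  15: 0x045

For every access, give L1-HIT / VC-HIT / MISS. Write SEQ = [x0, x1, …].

  [0] addr=0x6d blk=6 s=0: MISS | VC []
  [1] addr=0x65 blk=6 s=0: L1-HIT | VC []
  [2] addr=0x63 blk=6 s=0: L1-HIT | VC []
  [3] addr=0x43 blk=4 s=0: MISS | VC [6]
  [4] addr=0x47 blk=4 s=0: L1-HIT | VC [6]
  [5] addr=0x2d blk=2 s=0: MISS | VC [6, 4]
  [6] addr=0x46 blk=4 s=0: VC-HIT | VC [6, 2]
  [7] addr=0x28 blk=2 s=0: VC-HIT | VC [6, 4]
  [8] addr=0x4b blk=4 s=0: VC-HIT | VC [6, 2]
  [9] addr=0x49 blk=4 s=0: L1-HIT | VC [6, 2]
  [10] addr=0x4e blk=4 s=0: L1-HIT | VC [6, 2]
  [11] addr=0x69 blk=6 s=0: VC-HIT | VC [4, 2]
  [12] addr=0x6d blk=6 s=0: L1-HIT | VC [4, 2]
  [13] addr=0x4c blk=4 s=0: VC-HIT | VC [6, 2]
  [14] addr=0xc0 blk=12 s=0: MISS | VC [6, 2, 4]
  [15] addr=0x45 blk=4 s=0: VC-HIT | VC [6, 2, 12]

SEQ = [MISS, L1-HIT, L1-HIT, MISS, L1-HIT, MISS, VC-HIT, VC-HIT, VC-HIT, L1-HIT, L1-HIT, VC-HIT, L1-HIT, VC-HIT, MISS, VC-HIT]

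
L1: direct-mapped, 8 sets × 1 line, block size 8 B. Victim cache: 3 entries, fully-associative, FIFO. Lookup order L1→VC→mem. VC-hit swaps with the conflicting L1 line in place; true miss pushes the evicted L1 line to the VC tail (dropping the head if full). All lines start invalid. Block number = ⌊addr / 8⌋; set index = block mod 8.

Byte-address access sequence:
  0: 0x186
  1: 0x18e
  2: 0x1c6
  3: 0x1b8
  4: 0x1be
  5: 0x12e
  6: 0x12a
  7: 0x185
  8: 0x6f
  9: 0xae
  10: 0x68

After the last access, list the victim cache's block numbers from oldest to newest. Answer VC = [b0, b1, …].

VC = [56, 37, 21]

  [0] addr=0x186 blk=48 s=0: MISS | VC []
  [1] addr=0x18e blk=49 s=1: MISS | VC []
  [2] addr=0x1c6 blk=56 s=0: MISS | VC [48]
  [3] addr=0x1b8 blk=55 s=7: MISS | VC [48]
  [4] addr=0x1be blk=55 s=7: L1-HIT | VC [48]
  [5] addr=0x12e blk=37 s=5: MISS | VC [48]
  [6] addr=0x12a blk=37 s=5: L1-HIT | VC [48]
  [7] addr=0x185 blk=48 s=0: VC-HIT | VC [56]
  [8] addr=0x6f blk=13 s=5: MISS | VC [56, 37]
  [9] addr=0xae blk=21 s=5: MISS | VC [56, 37, 13]
  [10] addr=0x68 blk=13 s=5: VC-HIT | VC [56, 37, 21]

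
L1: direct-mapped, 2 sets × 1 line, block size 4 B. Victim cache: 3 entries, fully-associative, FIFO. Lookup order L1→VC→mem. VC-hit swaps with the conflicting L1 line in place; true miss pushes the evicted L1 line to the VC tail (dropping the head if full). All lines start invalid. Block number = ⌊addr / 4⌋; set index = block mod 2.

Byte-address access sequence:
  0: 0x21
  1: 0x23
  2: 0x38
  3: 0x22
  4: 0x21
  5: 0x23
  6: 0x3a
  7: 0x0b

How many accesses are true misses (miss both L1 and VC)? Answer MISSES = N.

MISSES = 3

0: 0x21 (blk 8, set 0) → MISS  vc=[]
1: 0x23 (blk 8, set 0) → L1-HIT  vc=[]
2: 0x38 (blk 14, set 0) → MISS  vc=[8]
3: 0x22 (blk 8, set 0) → VC-HIT  vc=[14]
4: 0x21 (blk 8, set 0) → L1-HIT  vc=[14]
5: 0x23 (blk 8, set 0) → L1-HIT  vc=[14]
6: 0x3a (blk 14, set 0) → VC-HIT  vc=[8]
7: 0xb (blk 2, set 0) → MISS  vc=[8, 14]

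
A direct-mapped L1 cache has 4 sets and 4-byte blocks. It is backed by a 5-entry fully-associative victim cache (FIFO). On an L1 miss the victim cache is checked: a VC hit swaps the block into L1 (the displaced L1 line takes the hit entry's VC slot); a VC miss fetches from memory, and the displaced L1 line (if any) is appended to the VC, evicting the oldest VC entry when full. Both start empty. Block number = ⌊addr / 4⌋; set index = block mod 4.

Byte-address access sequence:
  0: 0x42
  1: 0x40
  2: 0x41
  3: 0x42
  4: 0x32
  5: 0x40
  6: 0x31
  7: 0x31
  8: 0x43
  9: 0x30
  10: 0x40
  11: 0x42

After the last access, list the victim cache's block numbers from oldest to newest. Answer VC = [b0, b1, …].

#0 0x42→b16/s0 MISS; vc=[]
#1 0x40→b16/s0 L1-HIT; vc=[]
#2 0x41→b16/s0 L1-HIT; vc=[]
#3 0x42→b16/s0 L1-HIT; vc=[]
#4 0x32→b12/s0 MISS; vc=[16]
#5 0x40→b16/s0 VC-HIT; vc=[12]
#6 0x31→b12/s0 VC-HIT; vc=[16]
#7 0x31→b12/s0 L1-HIT; vc=[16]
#8 0x43→b16/s0 VC-HIT; vc=[12]
#9 0x30→b12/s0 VC-HIT; vc=[16]
#10 0x40→b16/s0 VC-HIT; vc=[12]
#11 0x42→b16/s0 L1-HIT; vc=[12]

VC = [12]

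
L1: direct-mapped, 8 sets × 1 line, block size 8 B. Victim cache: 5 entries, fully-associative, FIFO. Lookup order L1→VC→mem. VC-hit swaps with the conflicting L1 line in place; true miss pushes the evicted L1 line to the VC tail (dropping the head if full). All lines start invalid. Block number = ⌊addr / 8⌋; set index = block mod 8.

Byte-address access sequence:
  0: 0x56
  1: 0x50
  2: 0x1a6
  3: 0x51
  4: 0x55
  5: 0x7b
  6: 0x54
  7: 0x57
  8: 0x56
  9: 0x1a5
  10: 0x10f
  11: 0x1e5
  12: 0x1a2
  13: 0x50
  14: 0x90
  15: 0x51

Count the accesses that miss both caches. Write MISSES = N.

MISSES = 6

#0 0x56→b10/s2 MISS; vc=[]
#1 0x50→b10/s2 L1-HIT; vc=[]
#2 0x1a6→b52/s4 MISS; vc=[]
#3 0x51→b10/s2 L1-HIT; vc=[]
#4 0x55→b10/s2 L1-HIT; vc=[]
#5 0x7b→b15/s7 MISS; vc=[]
#6 0x54→b10/s2 L1-HIT; vc=[]
#7 0x57→b10/s2 L1-HIT; vc=[]
#8 0x56→b10/s2 L1-HIT; vc=[]
#9 0x1a5→b52/s4 L1-HIT; vc=[]
#10 0x10f→b33/s1 MISS; vc=[]
#11 0x1e5→b60/s4 MISS; vc=[52]
#12 0x1a2→b52/s4 VC-HIT; vc=[60]
#13 0x50→b10/s2 L1-HIT; vc=[60]
#14 0x90→b18/s2 MISS; vc=[60,10]
#15 0x51→b10/s2 VC-HIT; vc=[60,18]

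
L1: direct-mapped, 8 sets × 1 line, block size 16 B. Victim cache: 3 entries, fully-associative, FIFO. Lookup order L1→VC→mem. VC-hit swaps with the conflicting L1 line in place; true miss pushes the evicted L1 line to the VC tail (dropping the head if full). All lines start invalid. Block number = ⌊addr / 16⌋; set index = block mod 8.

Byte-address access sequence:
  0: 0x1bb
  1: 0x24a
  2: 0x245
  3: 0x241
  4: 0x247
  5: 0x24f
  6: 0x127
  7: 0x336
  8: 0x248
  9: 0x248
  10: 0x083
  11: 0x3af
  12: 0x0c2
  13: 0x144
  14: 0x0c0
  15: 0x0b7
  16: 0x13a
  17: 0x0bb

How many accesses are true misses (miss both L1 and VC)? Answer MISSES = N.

MISSES = 10

#0 0x1bb→b27/s3 MISS; vc=[]
#1 0x24a→b36/s4 MISS; vc=[]
#2 0x245→b36/s4 L1-HIT; vc=[]
#3 0x241→b36/s4 L1-HIT; vc=[]
#4 0x247→b36/s4 L1-HIT; vc=[]
#5 0x24f→b36/s4 L1-HIT; vc=[]
#6 0x127→b18/s2 MISS; vc=[]
#7 0x336→b51/s3 MISS; vc=[27]
#8 0x248→b36/s4 L1-HIT; vc=[27]
#9 0x248→b36/s4 L1-HIT; vc=[27]
#10 0x83→b8/s0 MISS; vc=[27]
#11 0x3af→b58/s2 MISS; vc=[27,18]
#12 0xc2→b12/s4 MISS; vc=[27,18,36]
#13 0x144→b20/s4 MISS; vc=[18,36,12]
#14 0xc0→b12/s4 VC-HIT; vc=[18,36,20]
#15 0xb7→b11/s3 MISS; vc=[36,20,51]
#16 0x13a→b19/s3 MISS; vc=[20,51,11]
#17 0xbb→b11/s3 VC-HIT; vc=[20,51,19]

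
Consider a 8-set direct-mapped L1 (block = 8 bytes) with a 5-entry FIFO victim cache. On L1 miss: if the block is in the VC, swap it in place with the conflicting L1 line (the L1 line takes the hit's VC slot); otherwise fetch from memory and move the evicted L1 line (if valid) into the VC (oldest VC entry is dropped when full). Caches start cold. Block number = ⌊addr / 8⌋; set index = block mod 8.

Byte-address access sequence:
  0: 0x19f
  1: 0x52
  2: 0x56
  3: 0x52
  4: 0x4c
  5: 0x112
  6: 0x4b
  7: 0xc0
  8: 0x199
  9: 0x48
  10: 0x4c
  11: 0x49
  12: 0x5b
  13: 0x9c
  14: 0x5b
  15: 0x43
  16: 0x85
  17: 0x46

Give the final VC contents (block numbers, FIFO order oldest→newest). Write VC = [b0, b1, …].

VC = [10, 51, 19, 24, 16]

  [0] addr=0x19f blk=51 s=3: MISS | VC []
  [1] addr=0x52 blk=10 s=2: MISS | VC []
  [2] addr=0x56 blk=10 s=2: L1-HIT | VC []
  [3] addr=0x52 blk=10 s=2: L1-HIT | VC []
  [4] addr=0x4c blk=9 s=1: MISS | VC []
  [5] addr=0x112 blk=34 s=2: MISS | VC [10]
  [6] addr=0x4b blk=9 s=1: L1-HIT | VC [10]
  [7] addr=0xc0 blk=24 s=0: MISS | VC [10]
  [8] addr=0x199 blk=51 s=3: L1-HIT | VC [10]
  [9] addr=0x48 blk=9 s=1: L1-HIT | VC [10]
  [10] addr=0x4c blk=9 s=1: L1-HIT | VC [10]
  [11] addr=0x49 blk=9 s=1: L1-HIT | VC [10]
  [12] addr=0x5b blk=11 s=3: MISS | VC [10, 51]
  [13] addr=0x9c blk=19 s=3: MISS | VC [10, 51, 11]
  [14] addr=0x5b blk=11 s=3: VC-HIT | VC [10, 51, 19]
  [15] addr=0x43 blk=8 s=0: MISS | VC [10, 51, 19, 24]
  [16] addr=0x85 blk=16 s=0: MISS | VC [10, 51, 19, 24, 8]
  [17] addr=0x46 blk=8 s=0: VC-HIT | VC [10, 51, 19, 24, 16]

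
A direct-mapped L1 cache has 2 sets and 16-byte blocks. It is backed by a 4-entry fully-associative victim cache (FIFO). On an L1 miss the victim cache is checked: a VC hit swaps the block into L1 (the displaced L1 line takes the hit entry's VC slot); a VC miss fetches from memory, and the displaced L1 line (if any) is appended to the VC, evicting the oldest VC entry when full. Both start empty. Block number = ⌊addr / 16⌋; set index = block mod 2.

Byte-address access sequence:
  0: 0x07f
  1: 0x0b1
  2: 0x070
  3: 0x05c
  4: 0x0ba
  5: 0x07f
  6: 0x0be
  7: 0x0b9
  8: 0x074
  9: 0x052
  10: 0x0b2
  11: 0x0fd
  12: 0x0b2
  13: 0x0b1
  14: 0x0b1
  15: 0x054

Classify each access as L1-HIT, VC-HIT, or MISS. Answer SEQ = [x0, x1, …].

#0 0x7f→b7/s1 MISS; vc=[]
#1 0xb1→b11/s1 MISS; vc=[7]
#2 0x70→b7/s1 VC-HIT; vc=[11]
#3 0x5c→b5/s1 MISS; vc=[11,7]
#4 0xba→b11/s1 VC-HIT; vc=[5,7]
#5 0x7f→b7/s1 VC-HIT; vc=[5,11]
#6 0xbe→b11/s1 VC-HIT; vc=[5,7]
#7 0xb9→b11/s1 L1-HIT; vc=[5,7]
#8 0x74→b7/s1 VC-HIT; vc=[5,11]
#9 0x52→b5/s1 VC-HIT; vc=[7,11]
#10 0xb2→b11/s1 VC-HIT; vc=[7,5]
#11 0xfd→b15/s1 MISS; vc=[7,5,11]
#12 0xb2→b11/s1 VC-HIT; vc=[7,5,15]
#13 0xb1→b11/s1 L1-HIT; vc=[7,5,15]
#14 0xb1→b11/s1 L1-HIT; vc=[7,5,15]
#15 0x54→b5/s1 VC-HIT; vc=[7,11,15]

SEQ = [MISS, MISS, VC-HIT, MISS, VC-HIT, VC-HIT, VC-HIT, L1-HIT, VC-HIT, VC-HIT, VC-HIT, MISS, VC-HIT, L1-HIT, L1-HIT, VC-HIT]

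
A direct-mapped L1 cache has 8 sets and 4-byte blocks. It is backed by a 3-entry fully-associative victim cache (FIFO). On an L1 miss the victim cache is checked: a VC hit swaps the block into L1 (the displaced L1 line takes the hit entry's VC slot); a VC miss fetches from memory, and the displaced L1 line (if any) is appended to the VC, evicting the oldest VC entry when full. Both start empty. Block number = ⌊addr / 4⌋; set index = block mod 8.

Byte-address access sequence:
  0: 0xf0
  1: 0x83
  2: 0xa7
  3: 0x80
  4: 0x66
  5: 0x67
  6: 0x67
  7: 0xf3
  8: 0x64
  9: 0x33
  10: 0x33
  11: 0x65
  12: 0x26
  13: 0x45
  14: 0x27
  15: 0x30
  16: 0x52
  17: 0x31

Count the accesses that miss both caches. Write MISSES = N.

0: 0xf0 (blk 60, set 4) → MISS  vc=[]
1: 0x83 (blk 32, set 0) → MISS  vc=[]
2: 0xa7 (blk 41, set 1) → MISS  vc=[]
3: 0x80 (blk 32, set 0) → L1-HIT  vc=[]
4: 0x66 (blk 25, set 1) → MISS  vc=[41]
5: 0x67 (blk 25, set 1) → L1-HIT  vc=[41]
6: 0x67 (blk 25, set 1) → L1-HIT  vc=[41]
7: 0xf3 (blk 60, set 4) → L1-HIT  vc=[41]
8: 0x64 (blk 25, set 1) → L1-HIT  vc=[41]
9: 0x33 (blk 12, set 4) → MISS  vc=[41, 60]
10: 0x33 (blk 12, set 4) → L1-HIT  vc=[41, 60]
11: 0x65 (blk 25, set 1) → L1-HIT  vc=[41, 60]
12: 0x26 (blk 9, set 1) → MISS  vc=[41, 60, 25]
13: 0x45 (blk 17, set 1) → MISS  vc=[60, 25, 9]
14: 0x27 (blk 9, set 1) → VC-HIT  vc=[60, 25, 17]
15: 0x30 (blk 12, set 4) → L1-HIT  vc=[60, 25, 17]
16: 0x52 (blk 20, set 4) → MISS  vc=[25, 17, 12]
17: 0x31 (blk 12, set 4) → VC-HIT  vc=[25, 17, 20]

MISSES = 8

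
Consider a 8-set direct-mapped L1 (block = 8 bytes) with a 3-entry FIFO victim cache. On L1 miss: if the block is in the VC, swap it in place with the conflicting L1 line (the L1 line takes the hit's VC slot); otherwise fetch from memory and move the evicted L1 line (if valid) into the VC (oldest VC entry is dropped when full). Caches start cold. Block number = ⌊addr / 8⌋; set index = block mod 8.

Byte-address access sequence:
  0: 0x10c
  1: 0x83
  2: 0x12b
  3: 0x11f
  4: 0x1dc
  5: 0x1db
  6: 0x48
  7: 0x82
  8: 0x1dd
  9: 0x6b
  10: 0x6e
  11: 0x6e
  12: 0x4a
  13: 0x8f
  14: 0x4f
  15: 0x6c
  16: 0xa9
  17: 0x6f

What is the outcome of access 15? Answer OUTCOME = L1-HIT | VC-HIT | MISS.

OUTCOME = L1-HIT

#0 0x10c→b33/s1 MISS; vc=[]
#1 0x83→b16/s0 MISS; vc=[]
#2 0x12b→b37/s5 MISS; vc=[]
#3 0x11f→b35/s3 MISS; vc=[]
#4 0x1dc→b59/s3 MISS; vc=[35]
#5 0x1db→b59/s3 L1-HIT; vc=[35]
#6 0x48→b9/s1 MISS; vc=[35,33]
#7 0x82→b16/s0 L1-HIT; vc=[35,33]
#8 0x1dd→b59/s3 L1-HIT; vc=[35,33]
#9 0x6b→b13/s5 MISS; vc=[35,33,37]
#10 0x6e→b13/s5 L1-HIT; vc=[35,33,37]
#11 0x6e→b13/s5 L1-HIT; vc=[35,33,37]
#12 0x4a→b9/s1 L1-HIT; vc=[35,33,37]
#13 0x8f→b17/s1 MISS; vc=[33,37,9]
#14 0x4f→b9/s1 VC-HIT; vc=[33,37,17]
#15 0x6c→b13/s5 L1-HIT; vc=[33,37,17]
#16 0xa9→b21/s5 MISS; vc=[37,17,13]
#17 0x6f→b13/s5 VC-HIT; vc=[37,17,21]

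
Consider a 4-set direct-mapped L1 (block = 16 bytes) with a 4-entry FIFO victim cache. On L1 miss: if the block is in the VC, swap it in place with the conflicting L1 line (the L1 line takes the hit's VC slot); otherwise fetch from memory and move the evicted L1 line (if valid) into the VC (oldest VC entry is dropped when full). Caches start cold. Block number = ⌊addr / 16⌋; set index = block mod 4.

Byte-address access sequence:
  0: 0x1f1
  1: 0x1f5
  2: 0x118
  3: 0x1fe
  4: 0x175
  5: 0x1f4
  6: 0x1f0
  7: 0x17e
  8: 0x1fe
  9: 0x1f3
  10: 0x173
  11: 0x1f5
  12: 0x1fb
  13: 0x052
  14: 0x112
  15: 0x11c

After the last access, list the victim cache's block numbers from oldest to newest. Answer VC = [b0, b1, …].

VC = [23, 5]

#0 0x1f1→b31/s3 MISS; vc=[]
#1 0x1f5→b31/s3 L1-HIT; vc=[]
#2 0x118→b17/s1 MISS; vc=[]
#3 0x1fe→b31/s3 L1-HIT; vc=[]
#4 0x175→b23/s3 MISS; vc=[31]
#5 0x1f4→b31/s3 VC-HIT; vc=[23]
#6 0x1f0→b31/s3 L1-HIT; vc=[23]
#7 0x17e→b23/s3 VC-HIT; vc=[31]
#8 0x1fe→b31/s3 VC-HIT; vc=[23]
#9 0x1f3→b31/s3 L1-HIT; vc=[23]
#10 0x173→b23/s3 VC-HIT; vc=[31]
#11 0x1f5→b31/s3 VC-HIT; vc=[23]
#12 0x1fb→b31/s3 L1-HIT; vc=[23]
#13 0x52→b5/s1 MISS; vc=[23,17]
#14 0x112→b17/s1 VC-HIT; vc=[23,5]
#15 0x11c→b17/s1 L1-HIT; vc=[23,5]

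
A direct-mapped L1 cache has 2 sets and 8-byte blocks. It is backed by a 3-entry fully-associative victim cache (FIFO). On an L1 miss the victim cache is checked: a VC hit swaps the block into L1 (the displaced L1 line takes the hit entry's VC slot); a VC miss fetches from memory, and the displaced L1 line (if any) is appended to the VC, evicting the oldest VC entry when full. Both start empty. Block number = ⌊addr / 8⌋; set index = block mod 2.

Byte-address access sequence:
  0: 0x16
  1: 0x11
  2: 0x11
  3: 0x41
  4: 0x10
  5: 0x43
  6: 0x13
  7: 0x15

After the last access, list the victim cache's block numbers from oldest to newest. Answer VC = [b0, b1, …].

#0 0x16→b2/s0 MISS; vc=[]
#1 0x11→b2/s0 L1-HIT; vc=[]
#2 0x11→b2/s0 L1-HIT; vc=[]
#3 0x41→b8/s0 MISS; vc=[2]
#4 0x10→b2/s0 VC-HIT; vc=[8]
#5 0x43→b8/s0 VC-HIT; vc=[2]
#6 0x13→b2/s0 VC-HIT; vc=[8]
#7 0x15→b2/s0 L1-HIT; vc=[8]

VC = [8]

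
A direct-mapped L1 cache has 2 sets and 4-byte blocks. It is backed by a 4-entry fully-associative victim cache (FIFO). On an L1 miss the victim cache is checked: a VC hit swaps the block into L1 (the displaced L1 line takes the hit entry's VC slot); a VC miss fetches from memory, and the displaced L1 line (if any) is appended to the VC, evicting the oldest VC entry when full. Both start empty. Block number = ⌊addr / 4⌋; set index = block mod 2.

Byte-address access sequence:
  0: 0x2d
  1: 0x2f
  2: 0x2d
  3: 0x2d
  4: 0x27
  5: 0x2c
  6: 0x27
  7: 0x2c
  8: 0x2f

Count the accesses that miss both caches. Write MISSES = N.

#0 0x2d→b11/s1 MISS; vc=[]
#1 0x2f→b11/s1 L1-HIT; vc=[]
#2 0x2d→b11/s1 L1-HIT; vc=[]
#3 0x2d→b11/s1 L1-HIT; vc=[]
#4 0x27→b9/s1 MISS; vc=[11]
#5 0x2c→b11/s1 VC-HIT; vc=[9]
#6 0x27→b9/s1 VC-HIT; vc=[11]
#7 0x2c→b11/s1 VC-HIT; vc=[9]
#8 0x2f→b11/s1 L1-HIT; vc=[9]

MISSES = 2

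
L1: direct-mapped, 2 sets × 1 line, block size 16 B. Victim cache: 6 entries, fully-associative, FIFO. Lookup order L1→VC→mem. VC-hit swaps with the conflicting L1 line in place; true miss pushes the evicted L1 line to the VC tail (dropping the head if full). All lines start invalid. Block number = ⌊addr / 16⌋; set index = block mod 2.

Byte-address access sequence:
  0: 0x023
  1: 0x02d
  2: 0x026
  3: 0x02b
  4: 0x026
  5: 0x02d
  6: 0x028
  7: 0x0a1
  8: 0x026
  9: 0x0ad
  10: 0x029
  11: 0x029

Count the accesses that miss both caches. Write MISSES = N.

0: 0x23 (blk 2, set 0) → MISS  vc=[]
1: 0x2d (blk 2, set 0) → L1-HIT  vc=[]
2: 0x26 (blk 2, set 0) → L1-HIT  vc=[]
3: 0x2b (blk 2, set 0) → L1-HIT  vc=[]
4: 0x26 (blk 2, set 0) → L1-HIT  vc=[]
5: 0x2d (blk 2, set 0) → L1-HIT  vc=[]
6: 0x28 (blk 2, set 0) → L1-HIT  vc=[]
7: 0xa1 (blk 10, set 0) → MISS  vc=[2]
8: 0x26 (blk 2, set 0) → VC-HIT  vc=[10]
9: 0xad (blk 10, set 0) → VC-HIT  vc=[2]
10: 0x29 (blk 2, set 0) → VC-HIT  vc=[10]
11: 0x29 (blk 2, set 0) → L1-HIT  vc=[10]

MISSES = 2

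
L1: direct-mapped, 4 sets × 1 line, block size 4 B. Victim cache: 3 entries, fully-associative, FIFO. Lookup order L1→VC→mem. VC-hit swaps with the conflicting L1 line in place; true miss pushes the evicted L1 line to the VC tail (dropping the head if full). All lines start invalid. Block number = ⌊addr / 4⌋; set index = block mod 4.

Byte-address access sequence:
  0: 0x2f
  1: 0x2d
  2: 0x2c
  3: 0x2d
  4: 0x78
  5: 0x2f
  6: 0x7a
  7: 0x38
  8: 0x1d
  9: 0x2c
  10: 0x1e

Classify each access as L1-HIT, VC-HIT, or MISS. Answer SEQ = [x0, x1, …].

SEQ = [MISS, L1-HIT, L1-HIT, L1-HIT, MISS, L1-HIT, L1-HIT, MISS, MISS, VC-HIT, VC-HIT]

0: 0x2f (blk 11, set 3) → MISS  vc=[]
1: 0x2d (blk 11, set 3) → L1-HIT  vc=[]
2: 0x2c (blk 11, set 3) → L1-HIT  vc=[]
3: 0x2d (blk 11, set 3) → L1-HIT  vc=[]
4: 0x78 (blk 30, set 2) → MISS  vc=[]
5: 0x2f (blk 11, set 3) → L1-HIT  vc=[]
6: 0x7a (blk 30, set 2) → L1-HIT  vc=[]
7: 0x38 (blk 14, set 2) → MISS  vc=[30]
8: 0x1d (blk 7, set 3) → MISS  vc=[30, 11]
9: 0x2c (blk 11, set 3) → VC-HIT  vc=[30, 7]
10: 0x1e (blk 7, set 3) → VC-HIT  vc=[30, 11]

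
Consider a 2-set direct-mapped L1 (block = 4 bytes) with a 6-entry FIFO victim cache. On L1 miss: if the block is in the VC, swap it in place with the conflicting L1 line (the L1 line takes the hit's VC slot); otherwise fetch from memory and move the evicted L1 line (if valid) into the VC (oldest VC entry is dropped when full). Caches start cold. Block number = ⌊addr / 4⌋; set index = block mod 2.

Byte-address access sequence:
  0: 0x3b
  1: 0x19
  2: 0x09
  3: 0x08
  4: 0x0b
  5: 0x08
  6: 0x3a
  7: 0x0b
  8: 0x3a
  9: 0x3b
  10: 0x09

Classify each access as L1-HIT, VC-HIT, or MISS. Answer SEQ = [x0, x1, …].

#0 0x3b→b14/s0 MISS; vc=[]
#1 0x19→b6/s0 MISS; vc=[14]
#2 0x9→b2/s0 MISS; vc=[14,6]
#3 0x8→b2/s0 L1-HIT; vc=[14,6]
#4 0xb→b2/s0 L1-HIT; vc=[14,6]
#5 0x8→b2/s0 L1-HIT; vc=[14,6]
#6 0x3a→b14/s0 VC-HIT; vc=[2,6]
#7 0xb→b2/s0 VC-HIT; vc=[14,6]
#8 0x3a→b14/s0 VC-HIT; vc=[2,6]
#9 0x3b→b14/s0 L1-HIT; vc=[2,6]
#10 0x9→b2/s0 VC-HIT; vc=[14,6]

SEQ = [MISS, MISS, MISS, L1-HIT, L1-HIT, L1-HIT, VC-HIT, VC-HIT, VC-HIT, L1-HIT, VC-HIT]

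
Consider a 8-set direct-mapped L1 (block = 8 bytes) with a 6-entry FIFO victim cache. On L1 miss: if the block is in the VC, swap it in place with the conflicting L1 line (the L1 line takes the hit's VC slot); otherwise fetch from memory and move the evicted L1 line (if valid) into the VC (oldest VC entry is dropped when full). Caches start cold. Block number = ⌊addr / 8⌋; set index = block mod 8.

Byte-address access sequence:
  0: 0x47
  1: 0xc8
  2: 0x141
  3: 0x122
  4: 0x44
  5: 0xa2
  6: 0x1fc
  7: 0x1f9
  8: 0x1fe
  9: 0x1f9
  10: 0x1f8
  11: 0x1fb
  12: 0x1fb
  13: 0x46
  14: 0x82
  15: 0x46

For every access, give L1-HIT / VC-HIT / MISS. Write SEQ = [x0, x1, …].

SEQ = [MISS, MISS, MISS, MISS, VC-HIT, MISS, MISS, L1-HIT, L1-HIT, L1-HIT, L1-HIT, L1-HIT, L1-HIT, L1-HIT, MISS, VC-HIT]

#0 0x47→b8/s0 MISS; vc=[]
#1 0xc8→b25/s1 MISS; vc=[]
#2 0x141→b40/s0 MISS; vc=[8]
#3 0x122→b36/s4 MISS; vc=[8]
#4 0x44→b8/s0 VC-HIT; vc=[40]
#5 0xa2→b20/s4 MISS; vc=[40,36]
#6 0x1fc→b63/s7 MISS; vc=[40,36]
#7 0x1f9→b63/s7 L1-HIT; vc=[40,36]
#8 0x1fe→b63/s7 L1-HIT; vc=[40,36]
#9 0x1f9→b63/s7 L1-HIT; vc=[40,36]
#10 0x1f8→b63/s7 L1-HIT; vc=[40,36]
#11 0x1fb→b63/s7 L1-HIT; vc=[40,36]
#12 0x1fb→b63/s7 L1-HIT; vc=[40,36]
#13 0x46→b8/s0 L1-HIT; vc=[40,36]
#14 0x82→b16/s0 MISS; vc=[40,36,8]
#15 0x46→b8/s0 VC-HIT; vc=[40,36,16]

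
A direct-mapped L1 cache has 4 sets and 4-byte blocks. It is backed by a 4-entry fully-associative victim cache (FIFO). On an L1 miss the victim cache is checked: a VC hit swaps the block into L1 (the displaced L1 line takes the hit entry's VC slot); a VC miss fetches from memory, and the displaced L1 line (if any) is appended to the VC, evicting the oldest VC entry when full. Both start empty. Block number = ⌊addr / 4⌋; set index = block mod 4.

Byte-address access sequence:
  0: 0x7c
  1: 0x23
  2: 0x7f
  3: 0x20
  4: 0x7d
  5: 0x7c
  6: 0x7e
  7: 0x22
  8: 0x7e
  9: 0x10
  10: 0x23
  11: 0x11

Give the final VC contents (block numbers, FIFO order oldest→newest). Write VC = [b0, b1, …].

VC = [8]

  [0] addr=0x7c blk=31 s=3: MISS | VC []
  [1] addr=0x23 blk=8 s=0: MISS | VC []
  [2] addr=0x7f blk=31 s=3: L1-HIT | VC []
  [3] addr=0x20 blk=8 s=0: L1-HIT | VC []
  [4] addr=0x7d blk=31 s=3: L1-HIT | VC []
  [5] addr=0x7c blk=31 s=3: L1-HIT | VC []
  [6] addr=0x7e blk=31 s=3: L1-HIT | VC []
  [7] addr=0x22 blk=8 s=0: L1-HIT | VC []
  [8] addr=0x7e blk=31 s=3: L1-HIT | VC []
  [9] addr=0x10 blk=4 s=0: MISS | VC [8]
  [10] addr=0x23 blk=8 s=0: VC-HIT | VC [4]
  [11] addr=0x11 blk=4 s=0: VC-HIT | VC [8]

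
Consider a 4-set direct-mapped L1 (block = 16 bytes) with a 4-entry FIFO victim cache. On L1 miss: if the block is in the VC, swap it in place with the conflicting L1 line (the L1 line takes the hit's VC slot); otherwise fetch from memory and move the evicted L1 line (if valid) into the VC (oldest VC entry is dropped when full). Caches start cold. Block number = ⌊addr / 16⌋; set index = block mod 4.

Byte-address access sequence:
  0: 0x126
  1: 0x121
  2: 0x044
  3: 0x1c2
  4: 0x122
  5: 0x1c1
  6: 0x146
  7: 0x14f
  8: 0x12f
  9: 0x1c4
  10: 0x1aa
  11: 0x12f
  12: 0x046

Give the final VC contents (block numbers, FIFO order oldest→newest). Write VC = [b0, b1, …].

#0 0x126→b18/s2 MISS; vc=[]
#1 0x121→b18/s2 L1-HIT; vc=[]
#2 0x44→b4/s0 MISS; vc=[]
#3 0x1c2→b28/s0 MISS; vc=[4]
#4 0x122→b18/s2 L1-HIT; vc=[4]
#5 0x1c1→b28/s0 L1-HIT; vc=[4]
#6 0x146→b20/s0 MISS; vc=[4,28]
#7 0x14f→b20/s0 L1-HIT; vc=[4,28]
#8 0x12f→b18/s2 L1-HIT; vc=[4,28]
#9 0x1c4→b28/s0 VC-HIT; vc=[4,20]
#10 0x1aa→b26/s2 MISS; vc=[4,20,18]
#11 0x12f→b18/s2 VC-HIT; vc=[4,20,26]
#12 0x46→b4/s0 VC-HIT; vc=[28,20,26]

VC = [28, 20, 26]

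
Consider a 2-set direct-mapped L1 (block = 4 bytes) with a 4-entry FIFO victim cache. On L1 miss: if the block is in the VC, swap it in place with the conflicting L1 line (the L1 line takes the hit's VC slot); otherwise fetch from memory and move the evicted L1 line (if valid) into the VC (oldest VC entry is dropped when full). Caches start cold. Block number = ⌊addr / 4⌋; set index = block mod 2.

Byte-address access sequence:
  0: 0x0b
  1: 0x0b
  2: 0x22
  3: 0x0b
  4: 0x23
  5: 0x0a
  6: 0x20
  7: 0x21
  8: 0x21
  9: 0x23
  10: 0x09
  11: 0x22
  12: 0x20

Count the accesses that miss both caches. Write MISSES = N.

MISSES = 2

  [0] addr=0xb blk=2 s=0: MISS | VC []
  [1] addr=0xb blk=2 s=0: L1-HIT | VC []
  [2] addr=0x22 blk=8 s=0: MISS | VC [2]
  [3] addr=0xb blk=2 s=0: VC-HIT | VC [8]
  [4] addr=0x23 blk=8 s=0: VC-HIT | VC [2]
  [5] addr=0xa blk=2 s=0: VC-HIT | VC [8]
  [6] addr=0x20 blk=8 s=0: VC-HIT | VC [2]
  [7] addr=0x21 blk=8 s=0: L1-HIT | VC [2]
  [8] addr=0x21 blk=8 s=0: L1-HIT | VC [2]
  [9] addr=0x23 blk=8 s=0: L1-HIT | VC [2]
  [10] addr=0x9 blk=2 s=0: VC-HIT | VC [8]
  [11] addr=0x22 blk=8 s=0: VC-HIT | VC [2]
  [12] addr=0x20 blk=8 s=0: L1-HIT | VC [2]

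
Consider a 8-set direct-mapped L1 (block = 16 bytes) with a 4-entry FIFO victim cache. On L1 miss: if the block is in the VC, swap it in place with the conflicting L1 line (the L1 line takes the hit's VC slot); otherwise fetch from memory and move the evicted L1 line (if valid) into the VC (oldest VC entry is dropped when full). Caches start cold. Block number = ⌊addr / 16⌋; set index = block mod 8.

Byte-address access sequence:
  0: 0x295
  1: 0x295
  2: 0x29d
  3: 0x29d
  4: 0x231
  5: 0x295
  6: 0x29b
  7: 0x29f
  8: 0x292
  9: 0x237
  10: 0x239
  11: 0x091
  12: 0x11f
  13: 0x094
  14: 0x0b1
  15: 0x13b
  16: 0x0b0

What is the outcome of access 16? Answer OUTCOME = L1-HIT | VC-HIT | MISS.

OUTCOME = VC-HIT

0: 0x295 (blk 41, set 1) → MISS  vc=[]
1: 0x295 (blk 41, set 1) → L1-HIT  vc=[]
2: 0x29d (blk 41, set 1) → L1-HIT  vc=[]
3: 0x29d (blk 41, set 1) → L1-HIT  vc=[]
4: 0x231 (blk 35, set 3) → MISS  vc=[]
5: 0x295 (blk 41, set 1) → L1-HIT  vc=[]
6: 0x29b (blk 41, set 1) → L1-HIT  vc=[]
7: 0x29f (blk 41, set 1) → L1-HIT  vc=[]
8: 0x292 (blk 41, set 1) → L1-HIT  vc=[]
9: 0x237 (blk 35, set 3) → L1-HIT  vc=[]
10: 0x239 (blk 35, set 3) → L1-HIT  vc=[]
11: 0x91 (blk 9, set 1) → MISS  vc=[41]
12: 0x11f (blk 17, set 1) → MISS  vc=[41, 9]
13: 0x94 (blk 9, set 1) → VC-HIT  vc=[41, 17]
14: 0xb1 (blk 11, set 3) → MISS  vc=[41, 17, 35]
15: 0x13b (blk 19, set 3) → MISS  vc=[41, 17, 35, 11]
16: 0xb0 (blk 11, set 3) → VC-HIT  vc=[41, 17, 35, 19]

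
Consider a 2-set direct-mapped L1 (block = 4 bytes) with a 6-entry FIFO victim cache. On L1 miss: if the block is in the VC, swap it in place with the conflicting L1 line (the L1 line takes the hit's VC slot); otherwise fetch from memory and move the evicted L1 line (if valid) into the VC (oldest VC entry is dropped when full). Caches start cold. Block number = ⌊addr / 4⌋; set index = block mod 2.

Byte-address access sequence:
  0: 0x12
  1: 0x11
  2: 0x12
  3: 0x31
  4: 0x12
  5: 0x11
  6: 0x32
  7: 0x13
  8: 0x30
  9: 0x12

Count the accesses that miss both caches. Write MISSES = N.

MISSES = 2

  [0] addr=0x12 blk=4 s=0: MISS | VC []
  [1] addr=0x11 blk=4 s=0: L1-HIT | VC []
  [2] addr=0x12 blk=4 s=0: L1-HIT | VC []
  [3] addr=0x31 blk=12 s=0: MISS | VC [4]
  [4] addr=0x12 blk=4 s=0: VC-HIT | VC [12]
  [5] addr=0x11 blk=4 s=0: L1-HIT | VC [12]
  [6] addr=0x32 blk=12 s=0: VC-HIT | VC [4]
  [7] addr=0x13 blk=4 s=0: VC-HIT | VC [12]
  [8] addr=0x30 blk=12 s=0: VC-HIT | VC [4]
  [9] addr=0x12 blk=4 s=0: VC-HIT | VC [12]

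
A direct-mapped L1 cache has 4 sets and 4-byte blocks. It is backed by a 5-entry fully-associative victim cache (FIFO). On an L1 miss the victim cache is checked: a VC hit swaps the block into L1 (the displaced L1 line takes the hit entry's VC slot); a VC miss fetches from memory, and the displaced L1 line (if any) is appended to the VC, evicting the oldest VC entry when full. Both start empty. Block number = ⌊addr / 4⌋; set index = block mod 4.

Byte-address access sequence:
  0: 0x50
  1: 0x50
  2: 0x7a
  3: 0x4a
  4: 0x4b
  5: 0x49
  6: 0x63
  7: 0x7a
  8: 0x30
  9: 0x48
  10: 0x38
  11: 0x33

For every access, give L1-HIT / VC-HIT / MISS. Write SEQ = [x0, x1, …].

SEQ = [MISS, L1-HIT, MISS, MISS, L1-HIT, L1-HIT, MISS, VC-HIT, MISS, VC-HIT, MISS, L1-HIT]

  [0] addr=0x50 blk=20 s=0: MISS | VC []
  [1] addr=0x50 blk=20 s=0: L1-HIT | VC []
  [2] addr=0x7a blk=30 s=2: MISS | VC []
  [3] addr=0x4a blk=18 s=2: MISS | VC [30]
  [4] addr=0x4b blk=18 s=2: L1-HIT | VC [30]
  [5] addr=0x49 blk=18 s=2: L1-HIT | VC [30]
  [6] addr=0x63 blk=24 s=0: MISS | VC [30, 20]
  [7] addr=0x7a blk=30 s=2: VC-HIT | VC [18, 20]
  [8] addr=0x30 blk=12 s=0: MISS | VC [18, 20, 24]
  [9] addr=0x48 blk=18 s=2: VC-HIT | VC [30, 20, 24]
  [10] addr=0x38 blk=14 s=2: MISS | VC [30, 20, 24, 18]
  [11] addr=0x33 blk=12 s=0: L1-HIT | VC [30, 20, 24, 18]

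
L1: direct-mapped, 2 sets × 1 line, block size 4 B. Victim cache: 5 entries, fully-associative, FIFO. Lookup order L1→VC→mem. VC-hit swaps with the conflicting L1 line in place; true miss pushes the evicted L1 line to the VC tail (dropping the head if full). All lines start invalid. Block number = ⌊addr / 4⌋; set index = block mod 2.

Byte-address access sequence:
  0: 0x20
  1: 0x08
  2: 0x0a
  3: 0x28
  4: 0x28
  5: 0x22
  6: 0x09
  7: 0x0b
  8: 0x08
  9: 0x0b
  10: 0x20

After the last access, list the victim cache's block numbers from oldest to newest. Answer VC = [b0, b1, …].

#0 0x20→b8/s0 MISS; vc=[]
#1 0x8→b2/s0 MISS; vc=[8]
#2 0xa→b2/s0 L1-HIT; vc=[8]
#3 0x28→b10/s0 MISS; vc=[8,2]
#4 0x28→b10/s0 L1-HIT; vc=[8,2]
#5 0x22→b8/s0 VC-HIT; vc=[10,2]
#6 0x9→b2/s0 VC-HIT; vc=[10,8]
#7 0xb→b2/s0 L1-HIT; vc=[10,8]
#8 0x8→b2/s0 L1-HIT; vc=[10,8]
#9 0xb→b2/s0 L1-HIT; vc=[10,8]
#10 0x20→b8/s0 VC-HIT; vc=[10,2]

VC = [10, 2]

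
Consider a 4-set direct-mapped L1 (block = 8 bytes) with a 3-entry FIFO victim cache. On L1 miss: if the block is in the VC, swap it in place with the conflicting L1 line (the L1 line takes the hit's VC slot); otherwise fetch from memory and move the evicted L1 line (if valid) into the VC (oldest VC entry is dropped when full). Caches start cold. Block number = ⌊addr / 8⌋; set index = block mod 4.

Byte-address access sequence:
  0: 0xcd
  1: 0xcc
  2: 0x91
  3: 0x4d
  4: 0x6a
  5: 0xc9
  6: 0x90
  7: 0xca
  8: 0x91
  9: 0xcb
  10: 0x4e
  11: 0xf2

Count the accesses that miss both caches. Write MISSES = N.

MISSES = 5

0: 0xcd (blk 25, set 1) → MISS  vc=[]
1: 0xcc (blk 25, set 1) → L1-HIT  vc=[]
2: 0x91 (blk 18, set 2) → MISS  vc=[]
3: 0x4d (blk 9, set 1) → MISS  vc=[25]
4: 0x6a (blk 13, set 1) → MISS  vc=[25, 9]
5: 0xc9 (blk 25, set 1) → VC-HIT  vc=[13, 9]
6: 0x90 (blk 18, set 2) → L1-HIT  vc=[13, 9]
7: 0xca (blk 25, set 1) → L1-HIT  vc=[13, 9]
8: 0x91 (blk 18, set 2) → L1-HIT  vc=[13, 9]
9: 0xcb (blk 25, set 1) → L1-HIT  vc=[13, 9]
10: 0x4e (blk 9, set 1) → VC-HIT  vc=[13, 25]
11: 0xf2 (blk 30, set 2) → MISS  vc=[13, 25, 18]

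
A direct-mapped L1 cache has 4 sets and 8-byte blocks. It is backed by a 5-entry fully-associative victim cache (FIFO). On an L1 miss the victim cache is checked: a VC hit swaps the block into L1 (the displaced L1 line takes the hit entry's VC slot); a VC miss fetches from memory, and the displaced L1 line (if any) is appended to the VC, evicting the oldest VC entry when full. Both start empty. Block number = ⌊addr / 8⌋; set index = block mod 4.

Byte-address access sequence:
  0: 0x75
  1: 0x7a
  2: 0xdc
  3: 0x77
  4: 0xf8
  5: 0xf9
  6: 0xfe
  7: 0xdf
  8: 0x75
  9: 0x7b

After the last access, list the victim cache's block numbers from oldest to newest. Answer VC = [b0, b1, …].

VC = [27, 31]

  [0] addr=0x75 blk=14 s=2: MISS | VC []
  [1] addr=0x7a blk=15 s=3: MISS | VC []
  [2] addr=0xdc blk=27 s=3: MISS | VC [15]
  [3] addr=0x77 blk=14 s=2: L1-HIT | VC [15]
  [4] addr=0xf8 blk=31 s=3: MISS | VC [15, 27]
  [5] addr=0xf9 blk=31 s=3: L1-HIT | VC [15, 27]
  [6] addr=0xfe blk=31 s=3: L1-HIT | VC [15, 27]
  [7] addr=0xdf blk=27 s=3: VC-HIT | VC [15, 31]
  [8] addr=0x75 blk=14 s=2: L1-HIT | VC [15, 31]
  [9] addr=0x7b blk=15 s=3: VC-HIT | VC [27, 31]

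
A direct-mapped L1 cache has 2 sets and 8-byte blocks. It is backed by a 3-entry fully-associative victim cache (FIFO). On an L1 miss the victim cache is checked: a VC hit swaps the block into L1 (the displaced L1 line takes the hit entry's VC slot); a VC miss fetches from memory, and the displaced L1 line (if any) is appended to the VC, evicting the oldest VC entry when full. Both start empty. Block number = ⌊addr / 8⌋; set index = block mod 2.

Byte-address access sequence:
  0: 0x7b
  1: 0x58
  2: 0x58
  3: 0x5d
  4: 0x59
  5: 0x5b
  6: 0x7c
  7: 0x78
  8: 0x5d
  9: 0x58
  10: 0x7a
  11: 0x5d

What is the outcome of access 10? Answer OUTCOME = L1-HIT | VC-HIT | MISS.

OUTCOME = VC-HIT

#0 0x7b→b15/s1 MISS; vc=[]
#1 0x58→b11/s1 MISS; vc=[15]
#2 0x58→b11/s1 L1-HIT; vc=[15]
#3 0x5d→b11/s1 L1-HIT; vc=[15]
#4 0x59→b11/s1 L1-HIT; vc=[15]
#5 0x5b→b11/s1 L1-HIT; vc=[15]
#6 0x7c→b15/s1 VC-HIT; vc=[11]
#7 0x78→b15/s1 L1-HIT; vc=[11]
#8 0x5d→b11/s1 VC-HIT; vc=[15]
#9 0x58→b11/s1 L1-HIT; vc=[15]
#10 0x7a→b15/s1 VC-HIT; vc=[11]
#11 0x5d→b11/s1 VC-HIT; vc=[15]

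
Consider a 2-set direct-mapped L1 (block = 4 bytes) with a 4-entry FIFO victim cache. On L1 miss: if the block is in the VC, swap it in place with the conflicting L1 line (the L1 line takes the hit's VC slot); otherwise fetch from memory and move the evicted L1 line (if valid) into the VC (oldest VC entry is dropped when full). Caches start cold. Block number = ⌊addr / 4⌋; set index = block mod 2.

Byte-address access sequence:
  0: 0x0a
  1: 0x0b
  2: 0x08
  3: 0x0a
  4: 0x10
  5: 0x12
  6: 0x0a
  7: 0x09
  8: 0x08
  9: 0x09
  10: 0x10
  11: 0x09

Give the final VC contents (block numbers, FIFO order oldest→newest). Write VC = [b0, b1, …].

  [0] addr=0xa blk=2 s=0: MISS | VC []
  [1] addr=0xb blk=2 s=0: L1-HIT | VC []
  [2] addr=0x8 blk=2 s=0: L1-HIT | VC []
  [3] addr=0xa blk=2 s=0: L1-HIT | VC []
  [4] addr=0x10 blk=4 s=0: MISS | VC [2]
  [5] addr=0x12 blk=4 s=0: L1-HIT | VC [2]
  [6] addr=0xa blk=2 s=0: VC-HIT | VC [4]
  [7] addr=0x9 blk=2 s=0: L1-HIT | VC [4]
  [8] addr=0x8 blk=2 s=0: L1-HIT | VC [4]
  [9] addr=0x9 blk=2 s=0: L1-HIT | VC [4]
  [10] addr=0x10 blk=4 s=0: VC-HIT | VC [2]
  [11] addr=0x9 blk=2 s=0: VC-HIT | VC [4]

VC = [4]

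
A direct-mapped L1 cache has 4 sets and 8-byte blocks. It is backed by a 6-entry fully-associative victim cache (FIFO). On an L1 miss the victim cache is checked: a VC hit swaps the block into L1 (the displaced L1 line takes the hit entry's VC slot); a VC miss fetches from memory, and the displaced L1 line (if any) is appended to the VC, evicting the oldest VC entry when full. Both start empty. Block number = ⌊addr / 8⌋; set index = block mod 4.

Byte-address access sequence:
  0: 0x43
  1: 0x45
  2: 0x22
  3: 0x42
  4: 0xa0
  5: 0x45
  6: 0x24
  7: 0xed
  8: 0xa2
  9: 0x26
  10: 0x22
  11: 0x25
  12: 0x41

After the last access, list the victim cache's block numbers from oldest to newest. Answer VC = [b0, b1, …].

0: 0x43 (blk 8, set 0) → MISS  vc=[]
1: 0x45 (blk 8, set 0) → L1-HIT  vc=[]
2: 0x22 (blk 4, set 0) → MISS  vc=[8]
3: 0x42 (blk 8, set 0) → VC-HIT  vc=[4]
4: 0xa0 (blk 20, set 0) → MISS  vc=[4, 8]
5: 0x45 (blk 8, set 0) → VC-HIT  vc=[4, 20]
6: 0x24 (blk 4, set 0) → VC-HIT  vc=[8, 20]
7: 0xed (blk 29, set 1) → MISS  vc=[8, 20]
8: 0xa2 (blk 20, set 0) → VC-HIT  vc=[8, 4]
9: 0x26 (blk 4, set 0) → VC-HIT  vc=[8, 20]
10: 0x22 (blk 4, set 0) → L1-HIT  vc=[8, 20]
11: 0x25 (blk 4, set 0) → L1-HIT  vc=[8, 20]
12: 0x41 (blk 8, set 0) → VC-HIT  vc=[4, 20]

VC = [4, 20]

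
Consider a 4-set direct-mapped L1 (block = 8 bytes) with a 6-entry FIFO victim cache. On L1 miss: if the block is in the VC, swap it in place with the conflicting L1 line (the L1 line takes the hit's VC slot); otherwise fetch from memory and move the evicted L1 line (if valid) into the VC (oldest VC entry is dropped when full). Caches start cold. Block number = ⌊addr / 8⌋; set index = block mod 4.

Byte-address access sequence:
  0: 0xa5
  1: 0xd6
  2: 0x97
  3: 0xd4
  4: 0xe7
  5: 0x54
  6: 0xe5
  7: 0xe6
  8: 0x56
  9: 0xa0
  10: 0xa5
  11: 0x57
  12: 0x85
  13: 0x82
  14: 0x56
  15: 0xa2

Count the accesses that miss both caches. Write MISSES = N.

#0 0xa5→b20/s0 MISS; vc=[]
#1 0xd6→b26/s2 MISS; vc=[]
#2 0x97→b18/s2 MISS; vc=[26]
#3 0xd4→b26/s2 VC-HIT; vc=[18]
#4 0xe7→b28/s0 MISS; vc=[18,20]
#5 0x54→b10/s2 MISS; vc=[18,20,26]
#6 0xe5→b28/s0 L1-HIT; vc=[18,20,26]
#7 0xe6→b28/s0 L1-HIT; vc=[18,20,26]
#8 0x56→b10/s2 L1-HIT; vc=[18,20,26]
#9 0xa0→b20/s0 VC-HIT; vc=[18,28,26]
#10 0xa5→b20/s0 L1-HIT; vc=[18,28,26]
#11 0x57→b10/s2 L1-HIT; vc=[18,28,26]
#12 0x85→b16/s0 MISS; vc=[18,28,26,20]
#13 0x82→b16/s0 L1-HIT; vc=[18,28,26,20]
#14 0x56→b10/s2 L1-HIT; vc=[18,28,26,20]
#15 0xa2→b20/s0 VC-HIT; vc=[18,28,26,16]

MISSES = 6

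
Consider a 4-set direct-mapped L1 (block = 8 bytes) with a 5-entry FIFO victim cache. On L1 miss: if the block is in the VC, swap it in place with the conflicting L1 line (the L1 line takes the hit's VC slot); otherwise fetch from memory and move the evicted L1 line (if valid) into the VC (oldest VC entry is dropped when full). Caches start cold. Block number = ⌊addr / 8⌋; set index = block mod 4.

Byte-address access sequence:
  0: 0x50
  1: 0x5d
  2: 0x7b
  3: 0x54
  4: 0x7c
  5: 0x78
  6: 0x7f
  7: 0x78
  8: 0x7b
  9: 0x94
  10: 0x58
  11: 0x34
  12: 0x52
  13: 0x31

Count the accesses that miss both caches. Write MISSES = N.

  [0] addr=0x50 blk=10 s=2: MISS | VC []
  [1] addr=0x5d blk=11 s=3: MISS | VC []
  [2] addr=0x7b blk=15 s=3: MISS | VC [11]
  [3] addr=0x54 blk=10 s=2: L1-HIT | VC [11]
  [4] addr=0x7c blk=15 s=3: L1-HIT | VC [11]
  [5] addr=0x78 blk=15 s=3: L1-HIT | VC [11]
  [6] addr=0x7f blk=15 s=3: L1-HIT | VC [11]
  [7] addr=0x78 blk=15 s=3: L1-HIT | VC [11]
  [8] addr=0x7b blk=15 s=3: L1-HIT | VC [11]
  [9] addr=0x94 blk=18 s=2: MISS | VC [11, 10]
  [10] addr=0x58 blk=11 s=3: VC-HIT | VC [15, 10]
  [11] addr=0x34 blk=6 s=2: MISS | VC [15, 10, 18]
  [12] addr=0x52 blk=10 s=2: VC-HIT | VC [15, 6, 18]
  [13] addr=0x31 blk=6 s=2: VC-HIT | VC [15, 10, 18]

MISSES = 5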